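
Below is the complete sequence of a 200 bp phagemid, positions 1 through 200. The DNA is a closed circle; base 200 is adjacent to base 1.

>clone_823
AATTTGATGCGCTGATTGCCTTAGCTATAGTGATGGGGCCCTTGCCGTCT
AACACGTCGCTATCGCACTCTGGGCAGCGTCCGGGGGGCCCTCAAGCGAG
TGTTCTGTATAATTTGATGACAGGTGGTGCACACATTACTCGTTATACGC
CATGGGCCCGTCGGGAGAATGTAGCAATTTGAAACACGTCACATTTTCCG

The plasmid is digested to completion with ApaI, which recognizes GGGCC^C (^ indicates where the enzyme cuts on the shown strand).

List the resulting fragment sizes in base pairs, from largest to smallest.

82, 68, 50 bp

ApaI sites (GGGCCC) start at positions 36, 86, 154.
ApaI cuts after base 5 of each site (before the last base), so after positions 40, 90, 158.
Circular molecule, 3 cuts → 3 fragments:
  41–90 → 50 bp
  91–158 → 68 bp
  159–200 then 1–40 → 42 + 40 = 82 bp
Sorted largest to smallest: 82, 68, 50 bp.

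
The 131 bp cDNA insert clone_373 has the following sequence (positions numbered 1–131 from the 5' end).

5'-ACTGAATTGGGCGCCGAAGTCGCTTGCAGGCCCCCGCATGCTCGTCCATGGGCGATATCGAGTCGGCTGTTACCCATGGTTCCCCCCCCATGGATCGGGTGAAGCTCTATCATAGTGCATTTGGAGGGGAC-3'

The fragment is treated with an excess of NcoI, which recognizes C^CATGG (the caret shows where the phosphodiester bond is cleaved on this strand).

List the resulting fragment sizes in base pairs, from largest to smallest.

NcoI sites (CCATGG) start at positions 46, 74, 88.
NcoI cuts after the first base of each site, so after positions 46, 74, 88.
Linear molecule, 3 cuts → 4 fragments:
  1–46 → 46 bp
  47–74 → 28 bp
  75–88 → 14 bp
  89–131 → 43 bp
Sorted largest to smallest: 46, 43, 28, 14 bp.

46, 43, 28, 14 bp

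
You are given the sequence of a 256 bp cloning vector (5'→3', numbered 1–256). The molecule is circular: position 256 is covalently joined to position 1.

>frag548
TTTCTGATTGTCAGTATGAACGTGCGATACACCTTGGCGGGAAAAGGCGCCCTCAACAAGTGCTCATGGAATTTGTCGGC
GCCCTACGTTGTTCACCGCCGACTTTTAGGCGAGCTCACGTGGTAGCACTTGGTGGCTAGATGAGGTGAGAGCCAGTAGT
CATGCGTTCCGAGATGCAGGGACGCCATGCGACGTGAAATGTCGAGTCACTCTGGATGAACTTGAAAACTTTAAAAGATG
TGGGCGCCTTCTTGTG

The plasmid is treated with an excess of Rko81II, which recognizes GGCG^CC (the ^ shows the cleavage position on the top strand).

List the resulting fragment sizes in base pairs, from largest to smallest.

Rko81II sites (GGCGCC) start at positions 46, 78, 243.
Rko81II cuts after base 4 of each site, so after positions 49, 81, 246.
Circular molecule, 3 cuts → 3 fragments:
  50–81 → 32 bp
  82–246 → 165 bp
  247–256 then 1–49 → 10 + 49 = 59 bp
Sorted largest to smallest: 165, 59, 32 bp.

165, 59, 32 bp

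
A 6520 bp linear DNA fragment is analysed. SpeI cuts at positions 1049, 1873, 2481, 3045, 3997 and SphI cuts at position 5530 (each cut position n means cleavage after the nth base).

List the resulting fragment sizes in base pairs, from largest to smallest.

Combined cut positions (sorted): 1049, 1873, 2481, 3045, 3997, 5530.
Linear molecule, 6 cuts → 7 fragments:
  1049 − 0 = 1049 bp
  1873 − 1049 = 824 bp
  2481 − 1873 = 608 bp
  3045 − 2481 = 564 bp
  3997 − 3045 = 952 bp
  5530 − 3997 = 1533 bp
  6520 − 5530 = 990 bp
Sorted largest to smallest: 1533, 1049, 990, 952, 824, 608, 564 bp.

1533, 1049, 990, 952, 824, 608, 564 bp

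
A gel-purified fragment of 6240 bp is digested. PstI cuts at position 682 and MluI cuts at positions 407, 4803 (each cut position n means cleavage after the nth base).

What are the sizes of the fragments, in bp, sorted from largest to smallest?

4121, 1437, 407, 275 bp

Combined cut positions (sorted): 407, 682, 4803.
Linear molecule, 3 cuts → 4 fragments:
  407 − 0 = 407 bp
  682 − 407 = 275 bp
  4803 − 682 = 4121 bp
  6240 − 4803 = 1437 bp
Sorted largest to smallest: 4121, 1437, 407, 275 bp.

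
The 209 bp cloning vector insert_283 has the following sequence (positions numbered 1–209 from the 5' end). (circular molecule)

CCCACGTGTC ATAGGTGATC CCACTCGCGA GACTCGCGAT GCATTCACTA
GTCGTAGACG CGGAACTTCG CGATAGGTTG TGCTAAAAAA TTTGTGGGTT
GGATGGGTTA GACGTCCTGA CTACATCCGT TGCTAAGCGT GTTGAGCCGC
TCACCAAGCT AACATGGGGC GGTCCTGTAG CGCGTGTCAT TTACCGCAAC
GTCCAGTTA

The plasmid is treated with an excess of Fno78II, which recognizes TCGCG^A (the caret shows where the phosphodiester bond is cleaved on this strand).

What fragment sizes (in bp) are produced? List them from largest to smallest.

Fno78II sites (TCGCGA) start at positions 25, 34, 68.
Fno78II cuts after base 5 of each site (before the last base), so after positions 29, 38, 72.
Circular molecule, 3 cuts → 3 fragments:
  30–38 → 9 bp
  39–72 → 34 bp
  73–209 then 1–29 → 137 + 29 = 166 bp
Sorted largest to smallest: 166, 34, 9 bp.

166, 34, 9 bp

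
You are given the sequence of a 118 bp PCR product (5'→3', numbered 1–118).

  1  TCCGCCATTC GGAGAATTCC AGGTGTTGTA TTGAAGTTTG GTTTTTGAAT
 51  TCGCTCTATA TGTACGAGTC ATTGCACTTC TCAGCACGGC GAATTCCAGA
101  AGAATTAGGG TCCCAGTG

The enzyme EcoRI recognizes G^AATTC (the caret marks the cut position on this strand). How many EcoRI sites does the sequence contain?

3

GAATTC occurs starting at positions 14, 47, 91.
EcoRI cuts at 3 sites.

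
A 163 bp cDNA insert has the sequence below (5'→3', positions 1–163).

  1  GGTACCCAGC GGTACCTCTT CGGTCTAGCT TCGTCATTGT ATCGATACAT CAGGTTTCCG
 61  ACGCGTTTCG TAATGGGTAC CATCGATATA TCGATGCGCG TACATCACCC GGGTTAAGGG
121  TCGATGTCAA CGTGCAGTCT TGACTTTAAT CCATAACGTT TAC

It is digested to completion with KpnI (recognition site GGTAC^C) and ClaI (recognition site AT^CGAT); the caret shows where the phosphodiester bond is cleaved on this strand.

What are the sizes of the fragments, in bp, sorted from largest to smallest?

72, 38, 27, 10, 8, 5, 3 bp

KpnI sites (GGTACC) start at positions 1, 11, 76.
KpnI cuts after base 5 of each site (before the last base), so after positions 5, 15, 80.
ClaI sites (ATCGAT) start at positions 41, 82, 90.
ClaI cuts after base 2 of each site, so after positions 42, 83, 91.
Combined cut positions: 5, 15, 42, 80, 83, 91.
Linear molecule, 6 cuts → 7 fragments:
  1–5 → 5 bp
  6–15 → 10 bp
  16–42 → 27 bp
  43–80 → 38 bp
  81–83 → 3 bp
  84–91 → 8 bp
  92–163 → 72 bp
Sorted largest to smallest: 72, 38, 27, 10, 8, 5, 3 bp.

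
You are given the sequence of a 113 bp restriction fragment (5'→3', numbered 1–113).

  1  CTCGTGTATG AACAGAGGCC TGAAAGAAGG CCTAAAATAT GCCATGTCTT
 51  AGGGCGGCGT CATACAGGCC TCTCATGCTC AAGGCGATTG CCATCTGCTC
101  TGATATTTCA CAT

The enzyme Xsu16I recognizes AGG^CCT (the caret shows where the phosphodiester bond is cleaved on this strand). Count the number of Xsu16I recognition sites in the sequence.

3

AGGCCT occurs starting at positions 16, 28, 66.
Xsu16I cuts at 3 sites.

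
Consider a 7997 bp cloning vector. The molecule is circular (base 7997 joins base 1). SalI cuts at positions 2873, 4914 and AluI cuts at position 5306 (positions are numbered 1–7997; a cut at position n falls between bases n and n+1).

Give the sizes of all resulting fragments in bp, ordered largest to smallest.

Combined cut positions (sorted): 2873, 4914, 5306.
Circular molecule, 3 cuts → 3 fragments:
  4914 − 2873 = 2041 bp
  5306 − 4914 = 392 bp
  wrap: 7997 − 5306 + 2873 = 5564 bp
Sorted largest to smallest: 5564, 2041, 392 bp.

5564, 2041, 392 bp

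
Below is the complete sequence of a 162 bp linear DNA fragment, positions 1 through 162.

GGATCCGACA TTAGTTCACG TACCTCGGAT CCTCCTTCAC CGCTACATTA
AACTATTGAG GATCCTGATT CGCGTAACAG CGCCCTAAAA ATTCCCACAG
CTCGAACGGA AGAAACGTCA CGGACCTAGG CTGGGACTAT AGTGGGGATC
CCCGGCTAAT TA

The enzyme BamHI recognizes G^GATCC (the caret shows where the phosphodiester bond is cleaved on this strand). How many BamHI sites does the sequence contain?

4

GGATCC occurs starting at positions 1, 27, 60, 146.
BamHI cuts at 4 sites.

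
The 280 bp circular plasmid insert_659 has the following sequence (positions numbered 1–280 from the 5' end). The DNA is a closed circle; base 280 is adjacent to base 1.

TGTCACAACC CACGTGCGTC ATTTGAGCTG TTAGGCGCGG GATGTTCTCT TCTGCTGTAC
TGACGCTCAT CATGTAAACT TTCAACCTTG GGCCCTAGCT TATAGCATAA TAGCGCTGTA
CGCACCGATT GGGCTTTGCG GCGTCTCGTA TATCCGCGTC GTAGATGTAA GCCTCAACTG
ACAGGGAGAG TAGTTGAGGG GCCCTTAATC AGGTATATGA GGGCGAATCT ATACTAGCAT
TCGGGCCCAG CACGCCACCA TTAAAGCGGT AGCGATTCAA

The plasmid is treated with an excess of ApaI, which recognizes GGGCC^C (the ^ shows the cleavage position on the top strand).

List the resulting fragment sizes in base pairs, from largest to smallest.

127, 109, 44 bp

ApaI sites (GGGCCC) start at positions 90, 199, 243.
ApaI cuts after base 5 of each site (before the last base), so after positions 94, 203, 247.
Circular molecule, 3 cuts → 3 fragments:
  95–203 → 109 bp
  204–247 → 44 bp
  248–280 then 1–94 → 33 + 94 = 127 bp
Sorted largest to smallest: 127, 109, 44 bp.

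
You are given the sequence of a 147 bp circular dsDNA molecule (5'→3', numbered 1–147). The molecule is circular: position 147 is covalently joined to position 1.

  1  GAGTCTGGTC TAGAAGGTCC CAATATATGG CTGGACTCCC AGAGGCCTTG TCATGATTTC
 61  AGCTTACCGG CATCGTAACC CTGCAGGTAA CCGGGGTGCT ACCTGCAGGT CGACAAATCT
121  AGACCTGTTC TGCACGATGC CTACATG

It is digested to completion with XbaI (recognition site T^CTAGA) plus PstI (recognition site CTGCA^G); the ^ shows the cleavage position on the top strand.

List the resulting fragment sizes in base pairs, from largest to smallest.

XbaI sites (TCTAGA) start at positions 9, 118.
XbaI cuts after the first base of each site, so after positions 9, 118.
PstI sites (CTGCAG) start at positions 81, 103.
PstI cuts after base 5 of each site (before the last base), so after positions 85, 107.
Combined cut positions: 9, 85, 107, 118.
Circular molecule, 4 cuts → 4 fragments:
  10–85 → 76 bp
  86–107 → 22 bp
  108–118 → 11 bp
  119–147 then 1–9 → 29 + 9 = 38 bp
Sorted largest to smallest: 76, 38, 22, 11 bp.

76, 38, 22, 11 bp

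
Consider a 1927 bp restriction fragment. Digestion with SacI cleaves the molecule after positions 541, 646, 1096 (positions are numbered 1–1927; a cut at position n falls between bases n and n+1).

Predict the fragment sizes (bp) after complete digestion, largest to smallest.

831, 541, 450, 105 bp

Linear molecule, 3 cuts → 4 fragments:
  541 − 0 = 541 bp
  646 − 541 = 105 bp
  1096 − 646 = 450 bp
  1927 − 1096 = 831 bp
Sorted largest to smallest: 831, 541, 450, 105 bp.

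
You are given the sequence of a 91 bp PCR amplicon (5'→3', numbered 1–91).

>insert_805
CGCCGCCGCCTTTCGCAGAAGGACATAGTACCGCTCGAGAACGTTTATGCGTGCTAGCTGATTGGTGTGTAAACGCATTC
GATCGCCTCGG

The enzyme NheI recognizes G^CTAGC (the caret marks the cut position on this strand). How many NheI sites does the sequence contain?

1

GCTAGC occurs starting at position 53.
NheI cuts at 1 site.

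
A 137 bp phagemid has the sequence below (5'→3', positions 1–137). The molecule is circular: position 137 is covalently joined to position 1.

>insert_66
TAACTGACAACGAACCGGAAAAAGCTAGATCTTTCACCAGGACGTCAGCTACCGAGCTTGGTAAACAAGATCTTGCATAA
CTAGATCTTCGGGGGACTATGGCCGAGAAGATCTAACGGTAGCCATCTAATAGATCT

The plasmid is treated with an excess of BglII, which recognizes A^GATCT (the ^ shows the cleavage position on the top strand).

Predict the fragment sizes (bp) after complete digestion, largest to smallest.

BglII sites (AGATCT) start at positions 27, 68, 83, 109, 132.
BglII cuts after the first base of each site, so after positions 27, 68, 83, 109, 132.
Circular molecule, 5 cuts → 5 fragments:
  28–68 → 41 bp
  69–83 → 15 bp
  84–109 → 26 bp
  110–132 → 23 bp
  133–137 then 1–27 → 5 + 27 = 32 bp
Sorted largest to smallest: 41, 32, 26, 23, 15 bp.

41, 32, 26, 23, 15 bp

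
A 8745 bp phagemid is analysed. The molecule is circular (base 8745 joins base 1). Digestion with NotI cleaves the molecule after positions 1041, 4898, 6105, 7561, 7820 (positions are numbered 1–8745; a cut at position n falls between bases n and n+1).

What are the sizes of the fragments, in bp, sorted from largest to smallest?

Circular molecule, 5 cuts → 5 fragments:
  4898 − 1041 = 3857 bp
  6105 − 4898 = 1207 bp
  7561 − 6105 = 1456 bp
  7820 − 7561 = 259 bp
  wrap: 8745 − 7820 + 1041 = 1966 bp
Sorted largest to smallest: 3857, 1966, 1456, 1207, 259 bp.

3857, 1966, 1456, 1207, 259 bp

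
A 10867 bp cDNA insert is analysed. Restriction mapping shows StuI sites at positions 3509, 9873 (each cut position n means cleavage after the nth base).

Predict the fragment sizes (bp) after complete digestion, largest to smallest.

6364, 3509, 994 bp

Linear molecule, 2 cuts → 3 fragments:
  3509 − 0 = 3509 bp
  9873 − 3509 = 6364 bp
  10867 − 9873 = 994 bp
Sorted largest to smallest: 6364, 3509, 994 bp.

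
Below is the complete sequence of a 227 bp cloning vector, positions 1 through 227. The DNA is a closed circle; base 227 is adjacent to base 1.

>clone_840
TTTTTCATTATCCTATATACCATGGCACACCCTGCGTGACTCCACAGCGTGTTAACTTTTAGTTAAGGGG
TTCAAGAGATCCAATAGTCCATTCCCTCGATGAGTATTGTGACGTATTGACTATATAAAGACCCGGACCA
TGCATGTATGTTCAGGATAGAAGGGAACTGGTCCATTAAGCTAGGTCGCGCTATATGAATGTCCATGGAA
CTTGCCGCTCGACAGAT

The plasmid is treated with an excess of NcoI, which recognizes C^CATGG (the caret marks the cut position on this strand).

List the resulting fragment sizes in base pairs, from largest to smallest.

NcoI sites (CCATGG) start at positions 20, 203.
NcoI cuts after the first base of each site, so after positions 20, 203.
Circular molecule, 2 cuts → 2 fragments:
  21–203 → 183 bp
  204–227 then 1–20 → 24 + 20 = 44 bp
Sorted largest to smallest: 183, 44 bp.

183, 44 bp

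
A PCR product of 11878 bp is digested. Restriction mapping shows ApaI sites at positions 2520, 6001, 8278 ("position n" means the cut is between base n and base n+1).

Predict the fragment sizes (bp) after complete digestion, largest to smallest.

3600, 3481, 2520, 2277 bp

Linear molecule, 3 cuts → 4 fragments:
  2520 − 0 = 2520 bp
  6001 − 2520 = 3481 bp
  8278 − 6001 = 2277 bp
  11878 − 8278 = 3600 bp
Sorted largest to smallest: 3600, 3481, 2520, 2277 bp.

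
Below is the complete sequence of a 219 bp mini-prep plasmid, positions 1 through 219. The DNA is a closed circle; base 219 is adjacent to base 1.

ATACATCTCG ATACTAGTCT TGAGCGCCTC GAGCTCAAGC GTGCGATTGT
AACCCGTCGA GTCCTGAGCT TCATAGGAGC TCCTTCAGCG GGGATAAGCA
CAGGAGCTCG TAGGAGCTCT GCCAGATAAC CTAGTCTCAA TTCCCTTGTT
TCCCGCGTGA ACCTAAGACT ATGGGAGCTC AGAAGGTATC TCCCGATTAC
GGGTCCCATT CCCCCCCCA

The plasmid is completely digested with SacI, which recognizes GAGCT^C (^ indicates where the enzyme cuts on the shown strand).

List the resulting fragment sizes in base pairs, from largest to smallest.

75, 61, 46, 27, 10 bp

SacI sites (GAGCTC) start at positions 31, 77, 104, 114, 175.
SacI cuts after base 5 of each site (before the last base), so after positions 35, 81, 108, 118, 179.
Circular molecule, 5 cuts → 5 fragments:
  36–81 → 46 bp
  82–108 → 27 bp
  109–118 → 10 bp
  119–179 → 61 bp
  180–219 then 1–35 → 40 + 35 = 75 bp
Sorted largest to smallest: 75, 61, 46, 27, 10 bp.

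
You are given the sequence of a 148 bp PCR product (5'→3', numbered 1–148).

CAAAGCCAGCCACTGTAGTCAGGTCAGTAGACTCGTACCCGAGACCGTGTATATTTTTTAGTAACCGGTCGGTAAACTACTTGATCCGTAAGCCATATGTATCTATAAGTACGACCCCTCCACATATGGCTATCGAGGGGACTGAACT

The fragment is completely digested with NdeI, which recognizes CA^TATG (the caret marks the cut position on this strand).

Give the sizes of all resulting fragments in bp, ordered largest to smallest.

95, 29, 24 bp

NdeI sites (CATATG) start at positions 94, 123.
NdeI cuts after base 2 of each site, so after positions 95, 124.
Linear molecule, 2 cuts → 3 fragments:
  1–95 → 95 bp
  96–124 → 29 bp
  125–148 → 24 bp
Sorted largest to smallest: 95, 29, 24 bp.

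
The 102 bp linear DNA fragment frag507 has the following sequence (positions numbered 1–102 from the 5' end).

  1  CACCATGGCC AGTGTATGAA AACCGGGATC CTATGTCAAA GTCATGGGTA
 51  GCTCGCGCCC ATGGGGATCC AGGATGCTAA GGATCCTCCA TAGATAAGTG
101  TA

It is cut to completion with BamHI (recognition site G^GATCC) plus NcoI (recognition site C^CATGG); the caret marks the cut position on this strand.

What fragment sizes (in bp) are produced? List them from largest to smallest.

BamHI sites (GGATCC) start at positions 26, 65, 81.
BamHI cuts after the first base of each site, so after positions 26, 65, 81.
NcoI sites (CCATGG) start at positions 3, 59.
NcoI cuts after the first base of each site, so after positions 3, 59.
Combined cut positions: 3, 26, 59, 65, 81.
Linear molecule, 5 cuts → 6 fragments:
  1–3 → 3 bp
  4–26 → 23 bp
  27–59 → 33 bp
  60–65 → 6 bp
  66–81 → 16 bp
  82–102 → 21 bp
Sorted largest to smallest: 33, 23, 21, 16, 6, 3 bp.

33, 23, 21, 16, 6, 3 bp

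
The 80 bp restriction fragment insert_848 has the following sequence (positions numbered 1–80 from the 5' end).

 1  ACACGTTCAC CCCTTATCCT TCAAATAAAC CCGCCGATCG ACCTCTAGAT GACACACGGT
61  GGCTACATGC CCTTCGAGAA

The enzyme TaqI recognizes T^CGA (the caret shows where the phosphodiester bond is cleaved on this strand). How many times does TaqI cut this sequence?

2

TCGA occurs starting at positions 38, 74.
TaqI cuts at 2 sites.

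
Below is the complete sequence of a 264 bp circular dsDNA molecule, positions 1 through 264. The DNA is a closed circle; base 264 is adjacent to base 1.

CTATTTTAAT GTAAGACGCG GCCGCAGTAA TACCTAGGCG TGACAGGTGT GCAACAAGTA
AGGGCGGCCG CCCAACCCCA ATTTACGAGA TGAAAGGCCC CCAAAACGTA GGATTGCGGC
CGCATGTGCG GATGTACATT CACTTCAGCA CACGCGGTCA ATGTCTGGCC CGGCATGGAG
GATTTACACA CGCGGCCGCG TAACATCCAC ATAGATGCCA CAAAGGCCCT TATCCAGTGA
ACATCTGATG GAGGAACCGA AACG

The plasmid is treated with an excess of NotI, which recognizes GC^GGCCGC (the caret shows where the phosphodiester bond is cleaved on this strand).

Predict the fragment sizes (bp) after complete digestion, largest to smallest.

90, 76, 52, 46 bp

NotI sites (GCGGCCGC) start at positions 18, 64, 116, 192.
NotI cuts after base 2 of each site, so after positions 19, 65, 117, 193.
Circular molecule, 4 cuts → 4 fragments:
  20–65 → 46 bp
  66–117 → 52 bp
  118–193 → 76 bp
  194–264 then 1–19 → 71 + 19 = 90 bp
Sorted largest to smallest: 90, 76, 52, 46 bp.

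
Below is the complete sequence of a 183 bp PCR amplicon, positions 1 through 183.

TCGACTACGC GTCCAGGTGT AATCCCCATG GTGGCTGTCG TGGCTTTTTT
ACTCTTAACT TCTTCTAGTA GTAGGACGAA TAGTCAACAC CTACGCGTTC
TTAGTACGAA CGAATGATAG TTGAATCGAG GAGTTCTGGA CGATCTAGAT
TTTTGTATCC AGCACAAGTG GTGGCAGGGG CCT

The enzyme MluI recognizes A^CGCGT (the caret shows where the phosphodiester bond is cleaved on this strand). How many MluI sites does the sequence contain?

ACGCGT occurs starting at positions 7, 93.
MluI cuts at 2 sites.

2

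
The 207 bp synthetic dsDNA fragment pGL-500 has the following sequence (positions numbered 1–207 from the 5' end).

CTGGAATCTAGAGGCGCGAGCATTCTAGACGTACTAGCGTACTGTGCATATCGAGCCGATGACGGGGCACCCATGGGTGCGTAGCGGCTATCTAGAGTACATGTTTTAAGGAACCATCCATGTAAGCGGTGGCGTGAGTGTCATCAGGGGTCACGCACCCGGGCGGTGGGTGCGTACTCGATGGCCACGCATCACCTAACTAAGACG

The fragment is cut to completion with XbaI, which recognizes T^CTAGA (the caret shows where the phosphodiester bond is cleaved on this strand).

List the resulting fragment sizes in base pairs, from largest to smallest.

XbaI sites (TCTAGA) start at positions 7, 24, 91.
XbaI cuts after the first base of each site, so after positions 7, 24, 91.
Linear molecule, 3 cuts → 4 fragments:
  1–7 → 7 bp
  8–24 → 17 bp
  25–91 → 67 bp
  92–207 → 116 bp
Sorted largest to smallest: 116, 67, 17, 7 bp.

116, 67, 17, 7 bp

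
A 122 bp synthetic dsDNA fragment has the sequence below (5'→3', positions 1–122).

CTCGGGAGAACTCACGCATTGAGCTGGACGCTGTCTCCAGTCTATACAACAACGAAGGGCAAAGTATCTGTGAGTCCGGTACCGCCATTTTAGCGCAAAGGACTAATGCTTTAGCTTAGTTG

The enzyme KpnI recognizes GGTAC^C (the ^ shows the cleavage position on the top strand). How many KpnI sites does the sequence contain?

1

GGTACC occurs starting at position 78.
KpnI cuts at 1 site.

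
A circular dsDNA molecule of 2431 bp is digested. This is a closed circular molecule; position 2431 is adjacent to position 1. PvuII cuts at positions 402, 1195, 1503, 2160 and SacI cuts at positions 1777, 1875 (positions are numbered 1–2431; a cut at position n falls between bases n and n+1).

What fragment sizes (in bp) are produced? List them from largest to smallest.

Combined cut positions (sorted): 402, 1195, 1503, 1777, 1875, 2160.
Circular molecule, 6 cuts → 6 fragments:
  1195 − 402 = 793 bp
  1503 − 1195 = 308 bp
  1777 − 1503 = 274 bp
  1875 − 1777 = 98 bp
  2160 − 1875 = 285 bp
  wrap: 2431 − 2160 + 402 = 673 bp
Sorted largest to smallest: 793, 673, 308, 285, 274, 98 bp.

793, 673, 308, 285, 274, 98 bp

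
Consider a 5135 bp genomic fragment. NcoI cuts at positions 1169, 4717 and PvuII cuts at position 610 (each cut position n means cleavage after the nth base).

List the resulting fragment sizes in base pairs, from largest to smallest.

Combined cut positions (sorted): 610, 1169, 4717.
Linear molecule, 3 cuts → 4 fragments:
  610 − 0 = 610 bp
  1169 − 610 = 559 bp
  4717 − 1169 = 3548 bp
  5135 − 4717 = 418 bp
Sorted largest to smallest: 3548, 610, 559, 418 bp.

3548, 610, 559, 418 bp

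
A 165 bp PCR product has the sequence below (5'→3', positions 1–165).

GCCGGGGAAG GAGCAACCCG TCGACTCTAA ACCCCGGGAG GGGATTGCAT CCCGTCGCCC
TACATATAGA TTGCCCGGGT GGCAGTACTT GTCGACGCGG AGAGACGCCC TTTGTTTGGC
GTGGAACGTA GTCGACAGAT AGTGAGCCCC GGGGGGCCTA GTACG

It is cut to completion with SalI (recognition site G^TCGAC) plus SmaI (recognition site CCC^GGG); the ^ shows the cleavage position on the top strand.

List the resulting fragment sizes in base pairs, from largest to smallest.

SalI sites (GTCGAC) start at positions 20, 91, 131.
SalI cuts after the first base of each site, so after positions 20, 91, 131.
SmaI sites (CCCGGG) start at positions 33, 74, 148.
SmaI cuts after base 3 of each site, so after positions 35, 76, 150.
Combined cut positions: 20, 35, 76, 91, 131, 150.
Linear molecule, 6 cuts → 7 fragments:
  1–20 → 20 bp
  21–35 → 15 bp
  36–76 → 41 bp
  77–91 → 15 bp
  92–131 → 40 bp
  132–150 → 19 bp
  151–165 → 15 bp
Sorted largest to smallest: 41, 40, 20, 19, 15, 15, 15 bp.

41, 40, 20, 19, 15, 15, 15 bp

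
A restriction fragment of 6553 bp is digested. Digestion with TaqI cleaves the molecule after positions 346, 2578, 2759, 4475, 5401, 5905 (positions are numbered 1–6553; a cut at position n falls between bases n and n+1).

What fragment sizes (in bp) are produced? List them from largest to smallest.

2232, 1716, 926, 648, 504, 346, 181 bp

Linear molecule, 6 cuts → 7 fragments:
  346 − 0 = 346 bp
  2578 − 346 = 2232 bp
  2759 − 2578 = 181 bp
  4475 − 2759 = 1716 bp
  5401 − 4475 = 926 bp
  5905 − 5401 = 504 bp
  6553 − 5905 = 648 bp
Sorted largest to smallest: 2232, 1716, 926, 648, 504, 346, 181 bp.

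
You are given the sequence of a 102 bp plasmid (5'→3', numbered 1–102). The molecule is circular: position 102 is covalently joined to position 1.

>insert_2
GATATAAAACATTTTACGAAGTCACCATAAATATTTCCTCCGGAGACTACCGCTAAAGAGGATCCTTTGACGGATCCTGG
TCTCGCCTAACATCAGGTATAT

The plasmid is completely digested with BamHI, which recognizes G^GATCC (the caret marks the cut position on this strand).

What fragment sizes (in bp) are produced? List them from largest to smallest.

90, 12 bp

BamHI sites (GGATCC) start at positions 60, 72.
BamHI cuts after the first base of each site, so after positions 60, 72.
Circular molecule, 2 cuts → 2 fragments:
  61–72 → 12 bp
  73–102 then 1–60 → 30 + 60 = 90 bp
Sorted largest to smallest: 90, 12 bp.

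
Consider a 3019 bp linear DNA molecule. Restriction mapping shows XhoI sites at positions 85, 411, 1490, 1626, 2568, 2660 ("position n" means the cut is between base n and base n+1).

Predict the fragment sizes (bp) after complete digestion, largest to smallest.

Linear molecule, 6 cuts → 7 fragments:
  85 − 0 = 85 bp
  411 − 85 = 326 bp
  1490 − 411 = 1079 bp
  1626 − 1490 = 136 bp
  2568 − 1626 = 942 bp
  2660 − 2568 = 92 bp
  3019 − 2660 = 359 bp
Sorted largest to smallest: 1079, 942, 359, 326, 136, 92, 85 bp.

1079, 942, 359, 326, 136, 92, 85 bp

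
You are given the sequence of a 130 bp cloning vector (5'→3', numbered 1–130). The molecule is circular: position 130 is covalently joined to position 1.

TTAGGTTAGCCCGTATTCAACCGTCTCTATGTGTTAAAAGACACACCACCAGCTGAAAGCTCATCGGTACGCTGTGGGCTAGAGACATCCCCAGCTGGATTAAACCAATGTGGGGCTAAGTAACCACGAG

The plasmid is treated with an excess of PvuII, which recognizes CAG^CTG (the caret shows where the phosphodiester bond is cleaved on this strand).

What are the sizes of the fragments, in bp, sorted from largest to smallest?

PvuII sites (CAGCTG) start at positions 50, 92.
PvuII cuts after base 3 of each site, so after positions 52, 94.
Circular molecule, 2 cuts → 2 fragments:
  53–94 → 42 bp
  95–130 then 1–52 → 36 + 52 = 88 bp
Sorted largest to smallest: 88, 42 bp.

88, 42 bp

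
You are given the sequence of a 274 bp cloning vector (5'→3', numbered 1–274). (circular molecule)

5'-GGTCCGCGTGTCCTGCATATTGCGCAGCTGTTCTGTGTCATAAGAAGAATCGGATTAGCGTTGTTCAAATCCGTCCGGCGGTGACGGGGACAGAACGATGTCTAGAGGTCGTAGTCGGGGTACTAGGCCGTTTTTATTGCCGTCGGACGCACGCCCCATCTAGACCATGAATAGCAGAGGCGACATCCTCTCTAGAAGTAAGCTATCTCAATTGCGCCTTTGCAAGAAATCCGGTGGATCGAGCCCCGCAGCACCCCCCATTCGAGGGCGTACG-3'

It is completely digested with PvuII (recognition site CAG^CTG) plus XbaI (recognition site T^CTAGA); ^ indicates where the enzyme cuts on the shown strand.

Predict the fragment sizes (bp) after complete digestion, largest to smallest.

110, 74, 58, 32 bp

The PvuII site (CAGCTG) starts at position 25.
PvuII cuts after base 3 of each site, so after position 27.
XbaI sites (TCTAGA) start at positions 101, 159, 191.
XbaI cuts after the first base of each site, so after positions 101, 159, 191.
Combined cut positions: 27, 101, 159, 191.
Circular molecule, 4 cuts → 4 fragments:
  28–101 → 74 bp
  102–159 → 58 bp
  160–191 → 32 bp
  192–274 then 1–27 → 83 + 27 = 110 bp
Sorted largest to smallest: 110, 74, 58, 32 bp.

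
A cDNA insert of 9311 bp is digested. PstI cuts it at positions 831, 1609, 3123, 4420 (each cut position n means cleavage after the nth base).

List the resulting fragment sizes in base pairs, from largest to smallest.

4891, 1514, 1297, 831, 778 bp

Linear molecule, 4 cuts → 5 fragments:
  831 − 0 = 831 bp
  1609 − 831 = 778 bp
  3123 − 1609 = 1514 bp
  4420 − 3123 = 1297 bp
  9311 − 4420 = 4891 bp
Sorted largest to smallest: 4891, 1514, 1297, 831, 778 bp.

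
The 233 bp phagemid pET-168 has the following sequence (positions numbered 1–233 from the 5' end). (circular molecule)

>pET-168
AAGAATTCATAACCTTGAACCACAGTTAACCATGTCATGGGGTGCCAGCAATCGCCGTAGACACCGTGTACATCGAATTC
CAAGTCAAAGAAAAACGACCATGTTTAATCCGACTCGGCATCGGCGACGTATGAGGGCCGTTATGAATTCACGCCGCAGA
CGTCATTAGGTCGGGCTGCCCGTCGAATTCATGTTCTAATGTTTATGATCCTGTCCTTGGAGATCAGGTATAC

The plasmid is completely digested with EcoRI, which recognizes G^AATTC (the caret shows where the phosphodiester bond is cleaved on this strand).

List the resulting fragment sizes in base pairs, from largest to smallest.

EcoRI sites (GAATTC) start at positions 3, 75, 145, 185.
EcoRI cuts after the first base of each site, so after positions 3, 75, 145, 185.
Circular molecule, 4 cuts → 4 fragments:
  4–75 → 72 bp
  76–145 → 70 bp
  146–185 → 40 bp
  186–233 then 1–3 → 48 + 3 = 51 bp
Sorted largest to smallest: 72, 70, 51, 40 bp.

72, 70, 51, 40 bp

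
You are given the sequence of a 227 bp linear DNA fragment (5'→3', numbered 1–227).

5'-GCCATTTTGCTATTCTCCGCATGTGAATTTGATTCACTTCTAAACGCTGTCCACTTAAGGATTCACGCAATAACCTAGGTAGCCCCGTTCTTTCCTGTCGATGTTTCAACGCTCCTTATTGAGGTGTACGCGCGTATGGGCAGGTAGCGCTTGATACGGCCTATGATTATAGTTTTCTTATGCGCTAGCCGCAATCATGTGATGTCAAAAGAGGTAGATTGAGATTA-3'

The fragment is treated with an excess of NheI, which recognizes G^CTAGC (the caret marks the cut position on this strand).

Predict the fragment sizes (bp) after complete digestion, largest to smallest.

The NheI site (GCTAGC) starts at position 184.
NheI cuts after the first base of each site, so after position 184.
Linear molecule, 1 cut → 2 fragments:
  1–184 → 184 bp
  185–227 → 43 bp
Sorted largest to smallest: 184, 43 bp.

184, 43 bp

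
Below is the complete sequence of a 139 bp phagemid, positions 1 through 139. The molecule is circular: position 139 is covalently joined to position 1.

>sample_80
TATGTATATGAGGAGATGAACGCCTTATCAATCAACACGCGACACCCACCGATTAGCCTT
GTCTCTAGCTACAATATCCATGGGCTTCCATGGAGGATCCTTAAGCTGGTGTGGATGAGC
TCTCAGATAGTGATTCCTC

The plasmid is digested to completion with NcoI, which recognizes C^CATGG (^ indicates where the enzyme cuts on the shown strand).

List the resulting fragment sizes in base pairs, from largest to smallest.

129, 10 bp

NcoI sites (CCATGG) start at positions 78, 88.
NcoI cuts after the first base of each site, so after positions 78, 88.
Circular molecule, 2 cuts → 2 fragments:
  79–88 → 10 bp
  89–139 then 1–78 → 51 + 78 = 129 bp
Sorted largest to smallest: 129, 10 bp.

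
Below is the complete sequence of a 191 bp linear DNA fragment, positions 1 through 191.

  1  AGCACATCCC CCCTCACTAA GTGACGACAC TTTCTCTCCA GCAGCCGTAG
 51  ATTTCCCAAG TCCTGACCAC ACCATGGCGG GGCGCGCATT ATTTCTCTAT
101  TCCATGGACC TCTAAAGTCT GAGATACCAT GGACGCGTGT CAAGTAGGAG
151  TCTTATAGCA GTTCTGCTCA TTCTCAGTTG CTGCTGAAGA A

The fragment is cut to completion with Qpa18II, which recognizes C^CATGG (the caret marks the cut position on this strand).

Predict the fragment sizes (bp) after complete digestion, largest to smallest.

Qpa18II sites (CCATGG) start at positions 72, 102, 127.
Qpa18II cuts after the first base of each site, so after positions 72, 102, 127.
Linear molecule, 3 cuts → 4 fragments:
  1–72 → 72 bp
  73–102 → 30 bp
  103–127 → 25 bp
  128–191 → 64 bp
Sorted largest to smallest: 72, 64, 30, 25 bp.

72, 64, 30, 25 bp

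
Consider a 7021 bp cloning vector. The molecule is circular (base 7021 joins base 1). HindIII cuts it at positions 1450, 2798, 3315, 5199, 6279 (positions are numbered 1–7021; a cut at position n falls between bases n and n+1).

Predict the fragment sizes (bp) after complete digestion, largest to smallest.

Circular molecule, 5 cuts → 5 fragments:
  2798 − 1450 = 1348 bp
  3315 − 2798 = 517 bp
  5199 − 3315 = 1884 bp
  6279 − 5199 = 1080 bp
  wrap: 7021 − 6279 + 1450 = 2192 bp
Sorted largest to smallest: 2192, 1884, 1348, 1080, 517 bp.

2192, 1884, 1348, 1080, 517 bp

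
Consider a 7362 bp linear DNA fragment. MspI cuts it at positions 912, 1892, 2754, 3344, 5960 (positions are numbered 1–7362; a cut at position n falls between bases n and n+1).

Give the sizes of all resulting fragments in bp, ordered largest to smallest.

Linear molecule, 5 cuts → 6 fragments:
  912 − 0 = 912 bp
  1892 − 912 = 980 bp
  2754 − 1892 = 862 bp
  3344 − 2754 = 590 bp
  5960 − 3344 = 2616 bp
  7362 − 5960 = 1402 bp
Sorted largest to smallest: 2616, 1402, 980, 912, 862, 590 bp.

2616, 1402, 980, 912, 862, 590 bp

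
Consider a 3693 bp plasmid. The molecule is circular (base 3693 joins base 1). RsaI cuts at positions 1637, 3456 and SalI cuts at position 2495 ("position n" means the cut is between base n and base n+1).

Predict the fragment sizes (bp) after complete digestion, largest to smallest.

1874, 961, 858 bp

Combined cut positions (sorted): 1637, 2495, 3456.
Circular molecule, 3 cuts → 3 fragments:
  2495 − 1637 = 858 bp
  3456 − 2495 = 961 bp
  wrap: 3693 − 3456 + 1637 = 1874 bp
Sorted largest to smallest: 1874, 961, 858 bp.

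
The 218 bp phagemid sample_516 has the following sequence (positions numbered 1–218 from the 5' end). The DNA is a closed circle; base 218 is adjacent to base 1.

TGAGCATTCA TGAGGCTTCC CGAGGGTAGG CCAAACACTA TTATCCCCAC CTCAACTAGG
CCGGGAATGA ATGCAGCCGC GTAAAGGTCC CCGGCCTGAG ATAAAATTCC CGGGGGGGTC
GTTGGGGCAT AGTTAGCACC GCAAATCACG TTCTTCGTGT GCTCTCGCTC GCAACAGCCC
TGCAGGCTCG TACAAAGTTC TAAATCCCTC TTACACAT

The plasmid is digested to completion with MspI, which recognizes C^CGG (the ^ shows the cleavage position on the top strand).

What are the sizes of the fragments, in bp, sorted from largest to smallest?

MspI sites (CCGG) start at positions 61, 91, 110.
MspI cuts after the first base of each site, so after positions 61, 91, 110.
Circular molecule, 3 cuts → 3 fragments:
  62–91 → 30 bp
  92–110 → 19 bp
  111–218 then 1–61 → 108 + 61 = 169 bp
Sorted largest to smallest: 169, 30, 19 bp.

169, 30, 19 bp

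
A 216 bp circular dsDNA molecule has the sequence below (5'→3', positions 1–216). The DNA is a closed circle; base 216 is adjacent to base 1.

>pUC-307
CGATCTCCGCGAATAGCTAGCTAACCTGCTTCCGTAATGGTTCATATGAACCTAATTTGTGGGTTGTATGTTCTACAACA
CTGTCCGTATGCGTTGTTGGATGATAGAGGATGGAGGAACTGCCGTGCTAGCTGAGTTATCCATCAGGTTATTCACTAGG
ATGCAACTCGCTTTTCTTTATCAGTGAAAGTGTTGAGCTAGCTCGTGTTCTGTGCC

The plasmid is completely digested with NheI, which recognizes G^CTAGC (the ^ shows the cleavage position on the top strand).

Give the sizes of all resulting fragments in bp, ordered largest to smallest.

NheI sites (GCTAGC) start at positions 16, 127, 197.
NheI cuts after the first base of each site, so after positions 16, 127, 197.
Circular molecule, 3 cuts → 3 fragments:
  17–127 → 111 bp
  128–197 → 70 bp
  198–216 then 1–16 → 19 + 16 = 35 bp
Sorted largest to smallest: 111, 70, 35 bp.

111, 70, 35 bp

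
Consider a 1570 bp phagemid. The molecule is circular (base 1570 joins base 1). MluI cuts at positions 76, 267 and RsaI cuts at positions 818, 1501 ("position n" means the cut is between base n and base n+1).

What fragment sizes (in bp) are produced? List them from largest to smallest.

Combined cut positions (sorted): 76, 267, 818, 1501.
Circular molecule, 4 cuts → 4 fragments:
  267 − 76 = 191 bp
  818 − 267 = 551 bp
  1501 − 818 = 683 bp
  wrap: 1570 − 1501 + 76 = 145 bp
Sorted largest to smallest: 683, 551, 191, 145 bp.

683, 551, 191, 145 bp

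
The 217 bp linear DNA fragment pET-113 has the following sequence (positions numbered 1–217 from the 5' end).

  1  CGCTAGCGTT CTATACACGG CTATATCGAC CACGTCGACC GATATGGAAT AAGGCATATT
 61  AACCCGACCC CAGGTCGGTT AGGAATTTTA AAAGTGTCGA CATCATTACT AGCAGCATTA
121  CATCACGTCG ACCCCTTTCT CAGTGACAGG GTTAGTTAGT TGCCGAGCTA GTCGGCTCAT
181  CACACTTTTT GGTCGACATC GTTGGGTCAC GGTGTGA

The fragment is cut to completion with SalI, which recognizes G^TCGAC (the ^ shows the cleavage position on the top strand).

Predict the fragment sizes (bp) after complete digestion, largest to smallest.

SalI sites (GTCGAC) start at positions 34, 96, 127, 192.
SalI cuts after the first base of each site, so after positions 34, 96, 127, 192.
Linear molecule, 4 cuts → 5 fragments:
  1–34 → 34 bp
  35–96 → 62 bp
  97–127 → 31 bp
  128–192 → 65 bp
  193–217 → 25 bp
Sorted largest to smallest: 65, 62, 34, 31, 25 bp.

65, 62, 34, 31, 25 bp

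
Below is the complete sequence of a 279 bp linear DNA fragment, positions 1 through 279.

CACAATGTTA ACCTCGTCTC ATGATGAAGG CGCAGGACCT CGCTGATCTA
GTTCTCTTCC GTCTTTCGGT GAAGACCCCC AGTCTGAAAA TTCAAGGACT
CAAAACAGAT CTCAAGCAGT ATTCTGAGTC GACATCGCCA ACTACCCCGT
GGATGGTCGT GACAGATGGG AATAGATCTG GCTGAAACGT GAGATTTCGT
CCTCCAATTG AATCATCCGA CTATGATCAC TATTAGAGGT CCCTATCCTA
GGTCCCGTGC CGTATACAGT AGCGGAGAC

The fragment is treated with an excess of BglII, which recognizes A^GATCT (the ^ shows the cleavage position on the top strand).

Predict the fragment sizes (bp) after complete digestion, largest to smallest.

BglII sites (AGATCT) start at positions 107, 174.
BglII cuts after the first base of each site, so after positions 107, 174.
Linear molecule, 2 cuts → 3 fragments:
  1–107 → 107 bp
  108–174 → 67 bp
  175–279 → 105 bp
Sorted largest to smallest: 107, 105, 67 bp.

107, 105, 67 bp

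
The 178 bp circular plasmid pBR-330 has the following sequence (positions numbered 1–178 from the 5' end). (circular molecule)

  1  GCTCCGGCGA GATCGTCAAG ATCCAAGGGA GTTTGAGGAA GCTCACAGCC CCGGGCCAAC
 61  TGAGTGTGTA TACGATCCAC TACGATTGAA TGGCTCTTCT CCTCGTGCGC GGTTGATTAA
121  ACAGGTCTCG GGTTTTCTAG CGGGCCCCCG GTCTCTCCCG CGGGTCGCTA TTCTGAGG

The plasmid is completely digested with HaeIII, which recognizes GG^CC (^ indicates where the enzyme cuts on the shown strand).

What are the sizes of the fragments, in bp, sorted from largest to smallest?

89, 89 bp

HaeIII sites (GGCC) start at positions 54, 143.
HaeIII cuts after base 2 of each site, so after positions 55, 144.
Circular molecule, 2 cuts → 2 fragments:
  56–144 → 89 bp
  145–178 then 1–55 → 34 + 55 = 89 bp
Sorted largest to smallest: 89, 89 bp.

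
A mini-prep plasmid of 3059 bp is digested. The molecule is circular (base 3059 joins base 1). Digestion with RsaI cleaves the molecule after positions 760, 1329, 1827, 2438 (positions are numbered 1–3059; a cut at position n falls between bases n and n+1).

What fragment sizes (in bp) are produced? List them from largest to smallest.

1381, 611, 569, 498 bp

Circular molecule, 4 cuts → 4 fragments:
  1329 − 760 = 569 bp
  1827 − 1329 = 498 bp
  2438 − 1827 = 611 bp
  wrap: 3059 − 2438 + 760 = 1381 bp
Sorted largest to smallest: 1381, 611, 569, 498 bp.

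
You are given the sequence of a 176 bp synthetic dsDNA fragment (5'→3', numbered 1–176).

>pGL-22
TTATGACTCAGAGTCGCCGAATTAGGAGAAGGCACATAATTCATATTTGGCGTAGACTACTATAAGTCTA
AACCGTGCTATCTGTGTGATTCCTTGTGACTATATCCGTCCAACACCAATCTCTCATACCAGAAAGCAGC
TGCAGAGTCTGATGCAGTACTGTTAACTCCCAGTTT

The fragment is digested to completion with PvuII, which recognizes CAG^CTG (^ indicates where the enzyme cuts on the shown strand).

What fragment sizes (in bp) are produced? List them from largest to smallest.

The PvuII site (CAGCTG) starts at position 137.
PvuII cuts after base 3 of each site, so after position 139.
Linear molecule, 1 cut → 2 fragments:
  1–139 → 139 bp
  140–176 → 37 bp
Sorted largest to smallest: 139, 37 bp.

139, 37 bp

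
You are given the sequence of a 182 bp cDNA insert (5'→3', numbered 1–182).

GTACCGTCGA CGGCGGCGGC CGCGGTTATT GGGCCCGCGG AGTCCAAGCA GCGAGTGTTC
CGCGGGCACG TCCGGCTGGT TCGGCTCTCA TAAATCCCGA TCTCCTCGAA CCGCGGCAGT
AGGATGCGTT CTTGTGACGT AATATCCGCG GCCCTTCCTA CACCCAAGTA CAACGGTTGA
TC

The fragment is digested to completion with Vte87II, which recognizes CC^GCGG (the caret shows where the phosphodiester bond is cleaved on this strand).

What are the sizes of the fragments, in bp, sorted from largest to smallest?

Vte87II sites (CCGCGG) start at positions 20, 35, 60, 111, 146.
Vte87II cuts after base 2 of each site, so after positions 21, 36, 61, 112, 147.
Linear molecule, 5 cuts → 6 fragments:
  1–21 → 21 bp
  22–36 → 15 bp
  37–61 → 25 bp
  62–112 → 51 bp
  113–147 → 35 bp
  148–182 → 35 bp
Sorted largest to smallest: 51, 35, 35, 25, 21, 15 bp.

51, 35, 35, 25, 21, 15 bp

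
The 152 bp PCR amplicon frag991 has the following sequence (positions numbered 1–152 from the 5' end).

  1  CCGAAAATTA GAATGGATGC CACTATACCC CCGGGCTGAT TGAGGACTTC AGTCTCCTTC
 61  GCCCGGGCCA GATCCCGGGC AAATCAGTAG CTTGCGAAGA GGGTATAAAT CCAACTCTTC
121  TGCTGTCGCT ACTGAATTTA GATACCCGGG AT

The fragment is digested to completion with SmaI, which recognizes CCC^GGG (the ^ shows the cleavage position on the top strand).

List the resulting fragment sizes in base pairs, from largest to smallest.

SmaI sites (CCCGGG) start at positions 30, 62, 74, 145.
SmaI cuts after base 3 of each site, so after positions 32, 64, 76, 147.
Linear molecule, 4 cuts → 5 fragments:
  1–32 → 32 bp
  33–64 → 32 bp
  65–76 → 12 bp
  77–147 → 71 bp
  148–152 → 5 bp
Sorted largest to smallest: 71, 32, 32, 12, 5 bp.

71, 32, 32, 12, 5 bp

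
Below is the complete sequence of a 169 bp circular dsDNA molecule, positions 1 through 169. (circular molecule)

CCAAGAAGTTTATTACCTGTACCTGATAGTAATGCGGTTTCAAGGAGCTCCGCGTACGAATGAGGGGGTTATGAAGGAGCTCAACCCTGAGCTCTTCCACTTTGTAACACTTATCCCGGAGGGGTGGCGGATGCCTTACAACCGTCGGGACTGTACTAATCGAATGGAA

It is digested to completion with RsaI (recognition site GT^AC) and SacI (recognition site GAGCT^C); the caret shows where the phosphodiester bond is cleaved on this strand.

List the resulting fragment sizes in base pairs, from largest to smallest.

RsaI sites (GTAC) start at positions 19, 54, 153.
RsaI cuts after base 2 of each site, so after positions 20, 55, 154.
SacI sites (GAGCTC) start at positions 45, 77, 89.
SacI cuts after base 5 of each site (before the last base), so after positions 49, 81, 93.
Combined cut positions: 20, 49, 55, 81, 93, 154.
Circular molecule, 6 cuts → 6 fragments:
  21–49 → 29 bp
  50–55 → 6 bp
  56–81 → 26 bp
  82–93 → 12 bp
  94–154 → 61 bp
  155–169 then 1–20 → 15 + 20 = 35 bp
Sorted largest to smallest: 61, 35, 29, 26, 12, 6 bp.

61, 35, 29, 26, 12, 6 bp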